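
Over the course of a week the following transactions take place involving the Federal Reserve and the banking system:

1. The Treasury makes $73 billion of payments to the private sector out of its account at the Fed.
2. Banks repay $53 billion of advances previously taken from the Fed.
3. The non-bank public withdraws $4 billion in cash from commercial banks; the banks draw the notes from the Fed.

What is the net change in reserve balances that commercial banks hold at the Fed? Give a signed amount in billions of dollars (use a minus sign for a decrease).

Government spending $73 billion: government payments flow into bank reserve accounts → +$73B.
Discount-window repayment $53 billion: repayment is debited from reserves → −$53B.
Currency withdrawal $4 billion: banks swap reserves for currency → −$4B.
Net: 73 − 53 − 4 = +$16 billion.

+$16 billion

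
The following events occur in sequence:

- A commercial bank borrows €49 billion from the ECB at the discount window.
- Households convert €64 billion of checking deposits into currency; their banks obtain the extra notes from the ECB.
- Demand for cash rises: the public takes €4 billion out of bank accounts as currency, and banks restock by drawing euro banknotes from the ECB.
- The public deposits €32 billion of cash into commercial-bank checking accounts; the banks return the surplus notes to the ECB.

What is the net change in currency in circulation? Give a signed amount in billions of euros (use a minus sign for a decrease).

ECB balance sheet:
  Assets:      Loans to banks +€49B
  Liabilities: Bank reserves +€13B, Currency in circulation +€36B
So the change in currency in circulation is +€36 billion.

+€36 billion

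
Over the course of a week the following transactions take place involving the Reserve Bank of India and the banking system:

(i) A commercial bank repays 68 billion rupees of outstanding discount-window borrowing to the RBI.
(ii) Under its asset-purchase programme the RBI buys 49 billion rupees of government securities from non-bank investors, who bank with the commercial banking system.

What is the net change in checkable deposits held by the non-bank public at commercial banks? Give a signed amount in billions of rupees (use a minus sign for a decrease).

RBI balance sheet:
  Assets:      Securities +49B, Loans to banks −68B
  Liabilities: Bank reserves −19B
Commercial banking system:
  Assets:      Reserves at CB −19B
  Liabilities: Checkable deposits +49B, Borrowings from CB −68B
So the change in checkable deposits held by the non-bank public at commercial banks is +49 billion.

+49 billion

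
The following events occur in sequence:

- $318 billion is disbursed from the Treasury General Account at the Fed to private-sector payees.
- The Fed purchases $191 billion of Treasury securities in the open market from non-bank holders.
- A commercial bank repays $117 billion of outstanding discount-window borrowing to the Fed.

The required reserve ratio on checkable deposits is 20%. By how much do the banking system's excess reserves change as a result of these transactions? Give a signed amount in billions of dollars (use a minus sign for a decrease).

+$290.2 billion

Government spending $318 billion: reserves +$318B, deposits +$318B.
Asset purchase (from non-banks) $191 billion: reserves +$191B, deposits +$191B.
Discount-window repayment $117 billion: reserves −$117B, deposits 0.
Totals: Δreserves = +$392B, Δdeposits = +$509B.
Δrequired reserves = 20% × +$509B = +$101.8B.
Δexcess reserves = Δreserves − Δrequired = +$392B − (+$101.8B) = +$290.2 billion.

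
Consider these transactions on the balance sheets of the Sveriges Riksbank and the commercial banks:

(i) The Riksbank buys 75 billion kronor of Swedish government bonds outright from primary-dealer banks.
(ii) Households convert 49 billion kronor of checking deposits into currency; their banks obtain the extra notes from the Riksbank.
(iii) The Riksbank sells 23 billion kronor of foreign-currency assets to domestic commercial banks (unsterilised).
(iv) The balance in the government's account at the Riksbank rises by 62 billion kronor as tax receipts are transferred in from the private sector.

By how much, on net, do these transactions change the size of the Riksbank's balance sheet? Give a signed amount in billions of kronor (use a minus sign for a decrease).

+52 billion

OMO purchase (from banks) 75 billion kronor: a Riksbank asset is acquired → +75B.
Currency withdrawal 49 billion kronor: only the composition of liabilities changes → 0.
FX sale 23 billion kronor: a Riksbank asset is shed → −23B.
Government account inflow 62 billion kronor: only the composition of liabilities changes → 0.
Net: 75 + 0 − 23 + 0 = +52 billion.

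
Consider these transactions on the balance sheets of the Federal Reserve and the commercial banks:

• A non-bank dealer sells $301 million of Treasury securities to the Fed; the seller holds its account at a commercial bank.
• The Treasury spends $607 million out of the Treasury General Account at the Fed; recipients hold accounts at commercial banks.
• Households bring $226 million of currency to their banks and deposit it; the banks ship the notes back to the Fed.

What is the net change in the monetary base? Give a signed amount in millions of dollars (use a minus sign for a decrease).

Asset purchase (from non-banks) $301 million: Fed balance sheet expands → +$301M.
Government spending $607 million: a non-base liability converts back to reserves → +$607M.
Currency deposit $226 million: just a shift between currency and reserves — both are base money → 0.
Net: 301 + 607 + 0 = +$908 million.

+$908 million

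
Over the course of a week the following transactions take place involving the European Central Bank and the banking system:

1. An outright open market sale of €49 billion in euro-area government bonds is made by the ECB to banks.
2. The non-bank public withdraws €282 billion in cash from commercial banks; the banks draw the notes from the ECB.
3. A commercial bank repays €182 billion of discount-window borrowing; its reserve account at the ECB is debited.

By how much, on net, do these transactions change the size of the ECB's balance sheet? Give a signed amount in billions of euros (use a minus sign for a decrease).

-€231 billion

OMO sale (to banks) €49 billion: an ECB asset is shed → −€49B.
Currency withdrawal €282 billion: only the composition of liabilities changes → 0.
Discount-window repayment €182 billion: an ECB asset is shed → −€182B.
Net: −49 + 0 − 182 = -€231 billion.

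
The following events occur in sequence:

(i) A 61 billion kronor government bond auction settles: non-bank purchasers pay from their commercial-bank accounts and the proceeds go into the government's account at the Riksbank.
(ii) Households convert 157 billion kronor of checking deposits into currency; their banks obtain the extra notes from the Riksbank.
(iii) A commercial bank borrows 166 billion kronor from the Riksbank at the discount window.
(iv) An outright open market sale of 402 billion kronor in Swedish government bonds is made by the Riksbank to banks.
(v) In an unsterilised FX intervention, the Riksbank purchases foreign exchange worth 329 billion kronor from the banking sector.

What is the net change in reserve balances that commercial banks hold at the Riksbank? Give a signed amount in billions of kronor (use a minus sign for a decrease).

-125 billion

Government account inflow 61 billion kronor: funds move from bank reserves into the government account → −61B.
Currency withdrawal 157 billion kronor: banks swap reserves for currency → −157B.
Discount-window loan 166 billion kronor: the loan is credited to the bank's reserve account → +166B.
OMO sale (to banks) 402 billion kronor: the buying banks pay out of their reserve balances → −402B.
FX purchase 329 billion kronor: the Riksbank pays by crediting reserve accounts → +329B.
Net: −61 − 157 + 166 − 402 + 329 = -125 billion.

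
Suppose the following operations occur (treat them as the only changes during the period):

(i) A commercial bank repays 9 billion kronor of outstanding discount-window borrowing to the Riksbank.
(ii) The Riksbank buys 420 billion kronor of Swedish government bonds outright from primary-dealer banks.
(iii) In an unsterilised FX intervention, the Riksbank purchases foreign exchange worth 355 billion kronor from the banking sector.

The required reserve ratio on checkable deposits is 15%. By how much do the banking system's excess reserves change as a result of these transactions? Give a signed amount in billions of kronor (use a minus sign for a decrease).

+766 billion

Discount-window repayment 9 billion kronor: reserves −9B, deposits 0.
OMO purchase (from banks) 420 billion kronor: reserves +420B, deposits 0.
FX purchase 355 billion kronor: reserves +355B, deposits 0.
Totals: Δreserves = +766B, Δdeposits = 0.
Δrequired reserves = 15% × 0 = 0.
Δexcess reserves = Δreserves − Δrequired = +766B − (0) = +766 billion.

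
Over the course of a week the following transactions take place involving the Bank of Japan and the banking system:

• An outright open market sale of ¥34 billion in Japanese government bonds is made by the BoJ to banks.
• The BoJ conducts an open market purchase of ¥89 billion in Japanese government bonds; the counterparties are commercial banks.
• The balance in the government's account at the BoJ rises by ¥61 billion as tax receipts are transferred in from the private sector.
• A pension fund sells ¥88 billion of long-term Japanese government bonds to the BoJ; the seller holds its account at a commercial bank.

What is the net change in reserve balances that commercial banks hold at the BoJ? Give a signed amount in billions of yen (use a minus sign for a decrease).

+¥82 billion

BoJ balance sheet:
  Assets:      Securities +¥143B
  Liabilities: Bank reserves +¥82B, Government deposits +¥61B
So the change in reserve balances that commercial banks hold at the BoJ is +¥82 billion.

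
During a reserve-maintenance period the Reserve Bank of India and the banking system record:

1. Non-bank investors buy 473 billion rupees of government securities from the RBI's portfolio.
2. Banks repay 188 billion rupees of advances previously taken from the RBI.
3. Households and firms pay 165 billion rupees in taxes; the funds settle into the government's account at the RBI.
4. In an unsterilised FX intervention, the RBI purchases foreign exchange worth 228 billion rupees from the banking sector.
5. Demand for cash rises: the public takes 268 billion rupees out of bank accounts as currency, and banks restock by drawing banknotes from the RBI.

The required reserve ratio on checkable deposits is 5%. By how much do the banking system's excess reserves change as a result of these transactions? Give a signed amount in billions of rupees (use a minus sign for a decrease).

-820.7 billion

Asset sale (to non-banks) 473 billion rupees: reserves −473B, deposits −473B.
Discount-window repayment 188 billion rupees: reserves −188B, deposits 0.
Government account inflow 165 billion rupees: reserves −165B, deposits −165B.
FX purchase 228 billion rupees: reserves +228B, deposits 0.
Currency withdrawal 268 billion rupees: reserves −268B, deposits −268B.
Totals: Δreserves = −866B, Δdeposits = −906B.
Δrequired reserves = 5% × −906B = −45.3B.
Δexcess reserves = Δreserves − Δrequired = −866B − (−45.3B) = -820.7 billion.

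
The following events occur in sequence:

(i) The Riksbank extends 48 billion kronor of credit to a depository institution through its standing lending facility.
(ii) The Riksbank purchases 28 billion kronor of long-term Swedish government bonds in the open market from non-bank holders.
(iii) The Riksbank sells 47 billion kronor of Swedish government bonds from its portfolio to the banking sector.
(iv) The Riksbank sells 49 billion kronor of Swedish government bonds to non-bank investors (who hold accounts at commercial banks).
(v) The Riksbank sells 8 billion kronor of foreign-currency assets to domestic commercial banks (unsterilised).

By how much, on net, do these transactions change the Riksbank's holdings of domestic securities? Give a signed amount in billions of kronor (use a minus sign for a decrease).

-68 billion

Riksbank balance sheet:
  Assets:      Securities −68B, Loans to banks +48B, Foreign assets −8B
  Liabilities: Bank reserves −28B
Commercial banking system:
  Assets:      Reserves at CB −28B, Securities +47B, Foreign assets +8B
  Liabilities: Checkable deposits −21B, Borrowings from CB +48B
So the change in the Riksbank's holdings of domestic securities is -68 billion.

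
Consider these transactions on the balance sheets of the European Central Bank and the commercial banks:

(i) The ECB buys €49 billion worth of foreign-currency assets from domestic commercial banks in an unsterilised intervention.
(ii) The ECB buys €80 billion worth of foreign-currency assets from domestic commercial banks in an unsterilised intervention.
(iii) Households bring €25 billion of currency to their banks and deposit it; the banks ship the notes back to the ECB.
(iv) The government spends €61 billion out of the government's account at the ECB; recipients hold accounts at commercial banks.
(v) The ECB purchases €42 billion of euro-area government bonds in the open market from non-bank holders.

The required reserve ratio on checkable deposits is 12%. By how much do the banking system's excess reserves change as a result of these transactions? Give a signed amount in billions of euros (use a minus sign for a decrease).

FX purchase €49 billion: reserves +€49B, deposits 0.
FX purchase €80 billion: reserves +€80B, deposits 0.
Currency deposit €25 billion: reserves +€25B, deposits +€25B.
Government spending €61 billion: reserves +€61B, deposits +€61B.
Asset purchase (from non-banks) €42 billion: reserves +€42B, deposits +€42B.
Totals: Δreserves = +€257B, Δdeposits = +€128B.
Δrequired reserves = 12% × +€128B = +€15.36B.
Δexcess reserves = Δreserves − Δrequired = +€257B − (+€15.36B) = +€241.64 billion.

+€241.64 billion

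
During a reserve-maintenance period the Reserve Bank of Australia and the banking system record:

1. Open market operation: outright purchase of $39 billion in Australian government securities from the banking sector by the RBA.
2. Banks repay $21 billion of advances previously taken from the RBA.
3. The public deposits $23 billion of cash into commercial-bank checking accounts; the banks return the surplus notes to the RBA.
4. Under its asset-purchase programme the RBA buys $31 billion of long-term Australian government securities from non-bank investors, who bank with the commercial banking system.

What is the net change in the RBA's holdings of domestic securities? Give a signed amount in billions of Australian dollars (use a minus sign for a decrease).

OMO purchase (from banks) $39 billion: securities added to the RBA's portfolio → +$39B.
Discount-window repayment $21 billion: the RBA's securities portfolio is untouched → 0.
Currency deposit $23 billion: the RBA's securities portfolio is untouched → 0.
Asset purchase (from non-banks) $31 billion: securities added to the RBA's portfolio → +$31B.
Net: 39 + 0 + 0 + 31 = +$70 billion.

+$70 billion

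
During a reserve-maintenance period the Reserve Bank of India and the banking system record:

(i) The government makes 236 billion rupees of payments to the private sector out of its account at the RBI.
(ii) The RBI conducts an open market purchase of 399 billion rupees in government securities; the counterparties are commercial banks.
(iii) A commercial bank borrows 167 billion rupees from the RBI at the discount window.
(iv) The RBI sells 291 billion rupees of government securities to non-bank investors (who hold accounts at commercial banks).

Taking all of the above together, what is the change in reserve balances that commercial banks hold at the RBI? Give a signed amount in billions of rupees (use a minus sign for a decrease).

RBI balance sheet:
  Assets:      Securities +108B, Loans to banks +167B
  Liabilities: Bank reserves +511B, Government deposits −236B
So the change in reserve balances that commercial banks hold at the RBI is +511 billion.

+511 billion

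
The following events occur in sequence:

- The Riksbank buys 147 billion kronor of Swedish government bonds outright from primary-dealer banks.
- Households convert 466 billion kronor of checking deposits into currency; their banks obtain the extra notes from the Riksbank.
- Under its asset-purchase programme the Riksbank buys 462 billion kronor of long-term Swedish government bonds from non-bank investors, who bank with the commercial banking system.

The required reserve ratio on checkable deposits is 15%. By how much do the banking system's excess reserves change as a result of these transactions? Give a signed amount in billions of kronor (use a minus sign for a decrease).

+143.6 billion

OMO purchase (from banks) 147 billion kronor: reserves +147B, deposits 0.
Currency withdrawal 466 billion kronor: reserves −466B, deposits −466B.
Asset purchase (from non-banks) 462 billion kronor: reserves +462B, deposits +462B.
Totals: Δreserves = +143B, Δdeposits = −4B.
Δrequired reserves = 15% × −4B = −0.6B.
Δexcess reserves = Δreserves − Δrequired = +143B − (−0.6B) = +143.6 billion.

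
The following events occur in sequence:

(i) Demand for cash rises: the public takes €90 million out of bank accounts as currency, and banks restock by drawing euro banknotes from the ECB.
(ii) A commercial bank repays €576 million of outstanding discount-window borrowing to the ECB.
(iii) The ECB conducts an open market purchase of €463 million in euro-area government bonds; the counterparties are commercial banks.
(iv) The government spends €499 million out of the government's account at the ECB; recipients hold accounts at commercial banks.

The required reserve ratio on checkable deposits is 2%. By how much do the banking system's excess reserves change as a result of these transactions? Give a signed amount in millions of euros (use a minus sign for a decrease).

+€287.82 million

Currency withdrawal €90 million: reserves −€90M, deposits −€90M.
Discount-window repayment €576 million: reserves −€576M, deposits 0.
OMO purchase (from banks) €463 million: reserves +€463M, deposits 0.
Government spending €499 million: reserves +€499M, deposits +€499M.
Totals: Δreserves = +€296M, Δdeposits = +€409M.
Δrequired reserves = 2% × +€409M = +€8.18M.
Δexcess reserves = Δreserves − Δrequired = +€296M − (+€8.18M) = +€287.82 million.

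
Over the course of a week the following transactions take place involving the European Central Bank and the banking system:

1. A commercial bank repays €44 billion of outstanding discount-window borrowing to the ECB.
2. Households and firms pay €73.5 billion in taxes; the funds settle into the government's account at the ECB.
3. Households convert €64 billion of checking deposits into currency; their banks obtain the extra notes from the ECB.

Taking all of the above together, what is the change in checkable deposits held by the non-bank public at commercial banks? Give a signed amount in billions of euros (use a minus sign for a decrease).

ECB balance sheet:
  Assets:      Loans to banks −€44B
  Liabilities: Bank reserves −€181.5B, Currency in circulation +€64B, Government deposits +€73.5B
Commercial banking system:
  Assets:      Reserves at CB −€181.5B
  Liabilities: Checkable deposits −€137.5B, Borrowings from CB −€44B
So the change in checkable deposits held by the non-bank public at commercial banks is -€137.5 billion.

-€137.5 billion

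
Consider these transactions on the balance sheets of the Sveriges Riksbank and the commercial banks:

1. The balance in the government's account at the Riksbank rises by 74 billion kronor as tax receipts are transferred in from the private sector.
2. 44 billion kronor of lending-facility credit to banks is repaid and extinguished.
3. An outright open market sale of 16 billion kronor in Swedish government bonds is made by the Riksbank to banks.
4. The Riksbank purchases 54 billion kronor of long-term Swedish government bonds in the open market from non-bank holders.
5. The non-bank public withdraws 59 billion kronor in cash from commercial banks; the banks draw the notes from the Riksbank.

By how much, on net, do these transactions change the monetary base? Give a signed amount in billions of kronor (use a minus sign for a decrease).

Government account inflow 74 billion kronor: reserves shift to a non-base liability → −74B.
Discount-window repayment 44 billion kronor: Riksbank balance sheet contracts → −44B.
OMO sale (to banks) 16 billion kronor: Riksbank balance sheet contracts → −16B.
Asset purchase (from non-banks) 54 billion kronor: Riksbank balance sheet expands → +54B.
Currency withdrawal 59 billion kronor: just a shift between currency and reserves — both are base money → 0.
Net: −74 − 44 − 16 + 54 + 0 = -80 billion.

-80 billion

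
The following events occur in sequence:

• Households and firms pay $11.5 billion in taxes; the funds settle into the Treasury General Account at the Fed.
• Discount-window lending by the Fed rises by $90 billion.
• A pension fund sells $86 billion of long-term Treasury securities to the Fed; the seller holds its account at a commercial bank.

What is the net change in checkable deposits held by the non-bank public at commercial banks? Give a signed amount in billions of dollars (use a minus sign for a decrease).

Government account inflow $11.5 billion: non-bank counterparties' bank balances fall → −$11.5B.
Discount-window loan $90 billion: the counterparty is a bank, so public deposits are unchanged → 0.
Asset purchase (from non-banks) $86 billion: non-bank counterparties' bank balances rise → +$86B.
Net: −11.5 + 0 + 86 = +$74.5 billion.

+$74.5 billion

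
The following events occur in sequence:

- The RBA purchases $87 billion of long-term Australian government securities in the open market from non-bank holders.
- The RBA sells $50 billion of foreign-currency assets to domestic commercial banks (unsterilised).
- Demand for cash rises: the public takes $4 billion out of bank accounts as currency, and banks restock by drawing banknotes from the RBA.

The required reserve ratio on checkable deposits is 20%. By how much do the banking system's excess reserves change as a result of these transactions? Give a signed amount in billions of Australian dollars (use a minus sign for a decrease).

Asset purchase (from non-banks) $87 billion: reserves +$87B, deposits +$87B.
FX sale $50 billion: reserves −$50B, deposits 0.
Currency withdrawal $4 billion: reserves −$4B, deposits −$4B.
Totals: Δreserves = +$33B, Δdeposits = +$83B.
Δrequired reserves = 20% × +$83B = +$16.6B.
Δexcess reserves = Δreserves − Δrequired = +$33B − (+$16.6B) = +$16.4 billion.

+$16.4 billion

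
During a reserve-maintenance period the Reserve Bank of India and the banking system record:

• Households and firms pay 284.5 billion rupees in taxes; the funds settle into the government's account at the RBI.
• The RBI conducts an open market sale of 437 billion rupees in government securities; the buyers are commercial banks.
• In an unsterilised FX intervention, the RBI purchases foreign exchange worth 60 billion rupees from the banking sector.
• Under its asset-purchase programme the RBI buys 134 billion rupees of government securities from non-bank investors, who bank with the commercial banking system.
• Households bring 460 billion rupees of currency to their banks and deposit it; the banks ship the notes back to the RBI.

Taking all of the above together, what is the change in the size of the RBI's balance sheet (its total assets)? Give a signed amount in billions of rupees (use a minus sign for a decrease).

RBI balance sheet:
  Assets:      Securities −303B, Foreign assets +60B
  Liabilities: Bank reserves −67.5B, Currency in circulation −460B, Government deposits +284.5B
Change in total RBI assets = -243 billion.

-243 billion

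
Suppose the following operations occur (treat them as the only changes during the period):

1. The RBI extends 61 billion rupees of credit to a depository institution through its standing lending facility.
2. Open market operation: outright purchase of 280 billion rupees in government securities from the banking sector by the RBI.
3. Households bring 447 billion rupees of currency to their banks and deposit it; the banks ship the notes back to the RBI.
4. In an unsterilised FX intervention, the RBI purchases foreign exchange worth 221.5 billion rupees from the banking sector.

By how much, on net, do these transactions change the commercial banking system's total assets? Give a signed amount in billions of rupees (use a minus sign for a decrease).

Discount-window loan 61 billion rupees: bank balance sheets expand → +61B.
OMO purchase (from banks) 280 billion rupees: just an asset swap on bank balance sheets → 0.
Currency deposit 447 billion rupees: bank balance sheets expand → +447B.
FX purchase 221.5 billion rupees: just an asset swap on bank balance sheets → 0.
Net: 61 + 0 + 447 + 0 = +508 billion.

+508 billion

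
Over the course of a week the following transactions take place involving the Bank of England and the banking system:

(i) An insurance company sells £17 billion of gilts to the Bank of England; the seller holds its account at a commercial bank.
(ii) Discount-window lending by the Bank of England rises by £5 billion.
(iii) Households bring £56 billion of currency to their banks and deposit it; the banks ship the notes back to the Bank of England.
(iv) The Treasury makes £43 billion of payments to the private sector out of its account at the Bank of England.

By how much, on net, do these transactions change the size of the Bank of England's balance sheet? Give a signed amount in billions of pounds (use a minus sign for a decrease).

+£22 billion

Bank of England balance sheet:
  Assets:      Securities +£17B, Loans to banks +£5B
  Liabilities: Bank reserves +£121B, Currency in circulation −£56B, Government deposits −£43B
Change in total Bank of England assets = +£22 billion.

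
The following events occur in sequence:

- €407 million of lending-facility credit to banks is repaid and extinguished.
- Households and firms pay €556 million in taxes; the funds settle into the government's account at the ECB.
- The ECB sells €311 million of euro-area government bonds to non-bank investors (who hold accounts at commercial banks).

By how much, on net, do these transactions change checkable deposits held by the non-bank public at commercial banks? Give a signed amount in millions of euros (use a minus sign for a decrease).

-€867 million

Discount-window repayment €407 million: the counterparty is a bank, so public deposits are unchanged → 0.
Government account inflow €556 million: non-bank counterparties' bank balances fall → −€556M.
Asset sale (to non-banks) €311 million: non-bank counterparties' bank balances fall → −€311M.
Net: 0 − 556 − 311 = -€867 million.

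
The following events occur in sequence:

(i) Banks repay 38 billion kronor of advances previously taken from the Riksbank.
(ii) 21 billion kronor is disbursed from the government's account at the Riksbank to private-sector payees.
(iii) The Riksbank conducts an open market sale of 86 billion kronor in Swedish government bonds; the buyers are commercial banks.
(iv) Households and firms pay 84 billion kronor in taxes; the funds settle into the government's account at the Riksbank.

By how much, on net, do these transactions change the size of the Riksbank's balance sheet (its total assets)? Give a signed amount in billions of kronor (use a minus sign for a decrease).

Riksbank balance sheet:
  Assets:      Securities −86B, Loans to banks −38B
  Liabilities: Bank reserves −187B, Government deposits +63B
Change in total Riksbank assets = -124 billion.

-124 billion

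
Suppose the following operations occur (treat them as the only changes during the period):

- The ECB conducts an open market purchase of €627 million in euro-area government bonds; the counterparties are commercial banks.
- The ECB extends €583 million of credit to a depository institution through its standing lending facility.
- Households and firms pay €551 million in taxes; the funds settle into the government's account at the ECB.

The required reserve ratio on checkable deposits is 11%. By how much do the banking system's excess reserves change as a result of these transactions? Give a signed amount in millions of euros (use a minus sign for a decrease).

+€719.61 million

OMO purchase (from banks) €627 million: reserves +€627M, deposits 0.
Discount-window loan €583 million: reserves +€583M, deposits 0.
Government account inflow €551 million: reserves −€551M, deposits −€551M.
Totals: Δreserves = +€659M, Δdeposits = −€551M.
Δrequired reserves = 11% × −€551M = −€60.61M.
Δexcess reserves = Δreserves − Δrequired = +€659M − (−€60.61M) = +€719.61 million.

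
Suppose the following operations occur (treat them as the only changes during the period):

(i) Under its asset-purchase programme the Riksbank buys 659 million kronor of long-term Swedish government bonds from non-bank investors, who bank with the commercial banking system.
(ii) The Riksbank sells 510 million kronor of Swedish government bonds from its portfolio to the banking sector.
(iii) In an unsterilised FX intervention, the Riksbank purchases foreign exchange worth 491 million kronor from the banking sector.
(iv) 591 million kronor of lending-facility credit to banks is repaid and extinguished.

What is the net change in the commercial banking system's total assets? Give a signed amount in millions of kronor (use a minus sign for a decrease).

Asset purchase (from non-banks) 659 million kronor: bank balance sheets expand → +659M.
OMO sale (to banks) 510 million kronor: just an asset swap on bank balance sheets → 0.
FX purchase 491 million kronor: just an asset swap on bank balance sheets → 0.
Discount-window repayment 591 million kronor: bank balance sheets shrink → −591M.
Net: 659 + 0 + 0 − 591 = +68 million.

+68 million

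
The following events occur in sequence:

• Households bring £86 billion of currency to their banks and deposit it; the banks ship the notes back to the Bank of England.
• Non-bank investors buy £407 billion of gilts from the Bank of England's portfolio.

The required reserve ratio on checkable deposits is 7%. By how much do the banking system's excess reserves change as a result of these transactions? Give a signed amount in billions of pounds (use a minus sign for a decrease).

Currency deposit £86 billion: reserves +£86B, deposits +£86B.
Asset sale (to non-banks) £407 billion: reserves −£407B, deposits −£407B.
Totals: Δreserves = −£321B, Δdeposits = −£321B.
Δrequired reserves = 7% × −£321B = −£22.47B.
Δexcess reserves = Δreserves − Δrequired = −£321B − (−£22.47B) = -£298.53 billion.

-£298.53 billion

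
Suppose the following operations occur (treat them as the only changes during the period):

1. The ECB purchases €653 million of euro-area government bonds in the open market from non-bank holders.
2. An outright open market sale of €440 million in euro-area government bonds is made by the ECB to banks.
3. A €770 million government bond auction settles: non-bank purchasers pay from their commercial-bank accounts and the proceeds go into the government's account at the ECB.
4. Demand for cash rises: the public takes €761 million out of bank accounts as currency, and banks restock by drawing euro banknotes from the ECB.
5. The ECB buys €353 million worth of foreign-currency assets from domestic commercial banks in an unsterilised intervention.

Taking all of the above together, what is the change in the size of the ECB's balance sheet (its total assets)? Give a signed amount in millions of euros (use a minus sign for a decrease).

+€566 million

Asset purchase (from non-banks) €653 million: an ECB asset is acquired → +€653M.
OMO sale (to banks) €440 million: an ECB asset is shed → −€440M.
Government account inflow €770 million: only the composition of liabilities changes → 0.
Currency withdrawal €761 million: only the composition of liabilities changes → 0.
FX purchase €353 million: an ECB asset is acquired → +€353M.
Net: 653 − 440 + 0 + 0 + 353 = +€566 million.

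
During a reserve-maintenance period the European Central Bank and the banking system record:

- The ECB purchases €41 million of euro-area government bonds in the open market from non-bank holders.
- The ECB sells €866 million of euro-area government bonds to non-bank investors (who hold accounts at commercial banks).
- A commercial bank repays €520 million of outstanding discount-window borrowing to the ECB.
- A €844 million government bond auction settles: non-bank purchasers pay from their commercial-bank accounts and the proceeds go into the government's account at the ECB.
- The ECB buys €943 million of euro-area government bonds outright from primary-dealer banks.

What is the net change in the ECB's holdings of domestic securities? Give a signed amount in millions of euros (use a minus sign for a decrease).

+€118 million

ECB balance sheet:
  Assets:      Securities +€118M, Loans to banks −€520M
  Liabilities: Bank reserves −€1246M, Government deposits +€844M
Commercial banking system:
  Assets:      Reserves at CB −€1246M, Securities −€943M
  Liabilities: Checkable deposits −€1669M, Borrowings from CB −€520M
So the change in the ECB's holdings of domestic securities is +€118 million.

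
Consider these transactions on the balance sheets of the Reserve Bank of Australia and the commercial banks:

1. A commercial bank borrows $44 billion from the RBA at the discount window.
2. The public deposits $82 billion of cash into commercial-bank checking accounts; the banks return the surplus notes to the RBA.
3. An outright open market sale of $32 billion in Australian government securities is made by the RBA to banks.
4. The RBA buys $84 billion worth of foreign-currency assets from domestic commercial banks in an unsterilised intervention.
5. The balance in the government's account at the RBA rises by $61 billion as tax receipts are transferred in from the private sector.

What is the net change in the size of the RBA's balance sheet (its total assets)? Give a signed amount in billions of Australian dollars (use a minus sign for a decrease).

Discount-window loan $44 billion: an RBA asset is acquired → +$44B.
Currency deposit $82 billion: only the composition of liabilities changes → 0.
OMO sale (to banks) $32 billion: an RBA asset is shed → −$32B.
FX purchase $84 billion: an RBA asset is acquired → +$84B.
Government account inflow $61 billion: only the composition of liabilities changes → 0.
Net: 44 + 0 − 32 + 84 + 0 = +$96 billion.

+$96 billion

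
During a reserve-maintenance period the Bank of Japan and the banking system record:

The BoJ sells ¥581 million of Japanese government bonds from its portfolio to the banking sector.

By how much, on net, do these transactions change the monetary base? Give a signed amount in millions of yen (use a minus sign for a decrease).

-¥581 million

OMO sale (to banks) ¥581 million: BoJ balance sheet contracts → −¥581M.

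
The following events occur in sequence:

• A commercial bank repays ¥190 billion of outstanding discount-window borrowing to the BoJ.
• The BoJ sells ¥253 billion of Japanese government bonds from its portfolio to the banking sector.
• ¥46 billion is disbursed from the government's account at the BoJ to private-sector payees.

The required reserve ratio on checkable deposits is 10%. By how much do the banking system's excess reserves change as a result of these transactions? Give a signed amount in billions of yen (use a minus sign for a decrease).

-¥401.6 billion

Discount-window repayment ¥190 billion: reserves −¥190B, deposits 0.
OMO sale (to banks) ¥253 billion: reserves −¥253B, deposits 0.
Government spending ¥46 billion: reserves +¥46B, deposits +¥46B.
Totals: Δreserves = −¥397B, Δdeposits = +¥46B.
Δrequired reserves = 10% × +¥46B = +¥4.6B.
Δexcess reserves = Δreserves − Δrequired = −¥397B − (+¥4.6B) = -¥401.6 billion.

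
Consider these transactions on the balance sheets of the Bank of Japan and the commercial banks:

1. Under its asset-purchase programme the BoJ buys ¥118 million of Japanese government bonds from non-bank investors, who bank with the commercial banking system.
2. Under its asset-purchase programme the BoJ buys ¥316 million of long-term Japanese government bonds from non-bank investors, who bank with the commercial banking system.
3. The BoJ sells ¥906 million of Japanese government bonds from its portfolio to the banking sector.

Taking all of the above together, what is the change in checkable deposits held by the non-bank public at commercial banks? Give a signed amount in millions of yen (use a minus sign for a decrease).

+¥434 million

Asset purchase (from non-banks) ¥118 million: non-bank counterparties' bank balances rise → +¥118M.
Asset purchase (from non-banks) ¥316 million: non-bank counterparties' bank balances rise → +¥316M.
OMO sale (to banks) ¥906 million: the counterparty is a bank, so public deposits are unchanged → 0.
Net: 118 + 316 + 0 = +¥434 million.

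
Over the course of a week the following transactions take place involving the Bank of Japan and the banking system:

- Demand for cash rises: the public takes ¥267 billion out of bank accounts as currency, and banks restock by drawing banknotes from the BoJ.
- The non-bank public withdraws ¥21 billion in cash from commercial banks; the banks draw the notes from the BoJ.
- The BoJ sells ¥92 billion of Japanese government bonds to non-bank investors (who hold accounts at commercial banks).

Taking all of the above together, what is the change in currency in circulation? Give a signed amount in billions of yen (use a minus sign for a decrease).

+¥288 billion

Currency withdrawal ¥267 billion: notes leave the central bank → +¥267B.
Currency withdrawal ¥21 billion: notes leave the central bank → +¥21B.
Asset sale (to non-banks) ¥92 billion: no currency enters or leaves circulation → 0.
Net: 267 + 21 + 0 = +¥288 billion.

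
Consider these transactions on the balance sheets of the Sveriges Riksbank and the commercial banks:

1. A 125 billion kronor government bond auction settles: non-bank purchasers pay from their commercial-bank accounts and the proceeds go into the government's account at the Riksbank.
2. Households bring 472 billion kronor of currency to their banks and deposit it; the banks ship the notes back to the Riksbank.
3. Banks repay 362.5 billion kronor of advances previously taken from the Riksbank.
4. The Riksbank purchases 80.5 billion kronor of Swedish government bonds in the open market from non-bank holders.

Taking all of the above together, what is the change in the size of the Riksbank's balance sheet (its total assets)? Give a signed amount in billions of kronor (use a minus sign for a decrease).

-282 billion

Government account inflow 125 billion kronor: only the composition of liabilities changes → 0.
Currency deposit 472 billion kronor: only the composition of liabilities changes → 0.
Discount-window repayment 362.5 billion kronor: a Riksbank asset is shed → −362.5B.
Asset purchase (from non-banks) 80.5 billion kronor: a Riksbank asset is acquired → +80.5B.
Net: 0 + 0 − 362.5 + 80.5 = -282 billion.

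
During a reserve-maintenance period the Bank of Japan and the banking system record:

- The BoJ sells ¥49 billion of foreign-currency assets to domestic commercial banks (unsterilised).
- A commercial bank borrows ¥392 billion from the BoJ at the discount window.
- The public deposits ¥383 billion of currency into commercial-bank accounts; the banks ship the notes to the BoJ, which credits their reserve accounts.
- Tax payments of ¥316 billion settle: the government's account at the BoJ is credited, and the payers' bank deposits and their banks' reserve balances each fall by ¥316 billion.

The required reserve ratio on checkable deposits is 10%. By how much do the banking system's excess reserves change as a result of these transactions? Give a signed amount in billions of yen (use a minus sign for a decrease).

+¥403.3 billion

FX sale ¥49 billion: reserves −¥49B, deposits 0.
Discount-window loan ¥392 billion: reserves +¥392B, deposits 0.
Currency deposit ¥383 billion: reserves +¥383B, deposits +¥383B.
Government account inflow ¥316 billion: reserves −¥316B, deposits −¥316B.
Totals: Δreserves = +¥410B, Δdeposits = +¥67B.
Δrequired reserves = 10% × +¥67B = +¥6.7B.
Δexcess reserves = Δreserves − Δrequired = +¥410B − (+¥6.7B) = +¥403.3 billion.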